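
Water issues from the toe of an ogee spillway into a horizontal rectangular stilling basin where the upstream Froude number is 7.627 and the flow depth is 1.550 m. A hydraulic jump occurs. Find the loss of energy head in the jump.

ΔE = 30.25 m

Fr₁ = 7.627 (given).
Conjugate-depth relation: y₂/y₁ = ½[√(1 + 8Fr₁²) − 1] = ½[√466.37 − 1] = 10.30.
y₂ = 10.30 × 1.550 = 15.96 m.
Head loss: ΔE = (y₂ − y₁)³/(4y₁y₂) = (15.96 − 1.550)³/(4×1.550×15.96) = 2993/98.96 = 30.25 m.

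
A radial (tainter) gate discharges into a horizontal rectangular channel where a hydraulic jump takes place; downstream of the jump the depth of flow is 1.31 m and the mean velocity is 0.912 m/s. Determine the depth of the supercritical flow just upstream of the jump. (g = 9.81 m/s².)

Fr₂ = V₂/√(g·y₂) = 0.912/√(9.81×1.31) = 0.254.
Applying the sequent-depth relation in reverse, y₁/y₂ = ½[√(1 + 8Fr₂²) − 1] = ½[√1.518 − 1] = 0.116.
y₁ = 0.116 × 1.31 = 0.152 m.

y₁ = 0.152 m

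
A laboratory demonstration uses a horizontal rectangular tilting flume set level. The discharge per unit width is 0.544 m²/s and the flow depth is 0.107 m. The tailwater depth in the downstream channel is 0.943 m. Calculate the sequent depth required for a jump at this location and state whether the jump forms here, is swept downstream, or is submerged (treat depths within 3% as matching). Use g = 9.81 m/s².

V₁ = q/y₁ = 0.544/0.107 = 5.08 m/s. Fr₁ = V₁/√(g·y₁) = 5.08/√(9.81×0.107) = 4.96.
Conjugate-depth relation: y₂/y₁ = ½[√(1 + 8Fr₁²) − 1] = ½[√198.0 − 1] = 6.54.
y₂ = 6.54 × 0.107 = 0.699 m.
Tailwater y_tw = 0.943 m: y_tw > y₂, so the jump is submerged.

y₂ = 0.699 m; the jump is submerged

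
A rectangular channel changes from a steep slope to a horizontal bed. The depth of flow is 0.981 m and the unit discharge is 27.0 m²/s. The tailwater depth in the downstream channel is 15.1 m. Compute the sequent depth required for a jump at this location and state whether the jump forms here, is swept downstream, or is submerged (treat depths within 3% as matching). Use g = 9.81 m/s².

V₁ = q/y₁ = 27.0/0.981 = 27.5 m/s. Fr₁ = V₁/√(g·y₁) = 27.5/√(9.81×0.981) = 8.87.
Conjugate-depth relation: y₂/y₁ = ½[√(1 + 8Fr₁²) − 1] = ½[√630.7 − 1] = 12.1.
y₂ = 12.1 × 0.981 = 11.8 m.
Tailwater y_tw = 15.1 m: y_tw > y₂, so the jump is submerged.

y₂ = 11.8 m; the jump is submerged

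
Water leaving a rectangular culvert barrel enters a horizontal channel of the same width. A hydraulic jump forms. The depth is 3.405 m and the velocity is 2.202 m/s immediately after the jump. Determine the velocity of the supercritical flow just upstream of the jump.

V₁ = 9.368 m/s

Fr₂ = V₂/√(g·y₂) = 2.202/√(9.81×3.405) = 0.3810.
The Bélanger relation is symmetric: y₁/y₂ = ½[√(1 + 8Fr₂²) − 1] = ½[√2.1613 − 1] = 0.2351.
y₁ = 0.2351 × 3.405 = 0.8004 m.
V₁ = q/y₁ = 7.498/0.8004 = 9.368 m/s.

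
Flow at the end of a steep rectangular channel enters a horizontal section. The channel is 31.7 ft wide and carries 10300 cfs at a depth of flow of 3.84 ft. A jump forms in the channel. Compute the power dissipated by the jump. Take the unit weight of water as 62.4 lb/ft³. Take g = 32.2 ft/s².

q = Q/b = 10300/31.7 = 325 ft²/s; V₁ = q/y₁ = 84.6 ft/s. Fr₁ = V₁/√(g·y₁) = 7.61.
By Bélanger, y₂/y₁ = ½[√(1 + 8Fr₁²) − 1] = ½[√464.2 − 1] = 10.3.
y₂ = 10.3 × 3.84 = 39.4 ft.
V₂ = q/y₂ = 325/39.4 = 8.24 ft/s. E₁ = y₁ + V₁²/2g = 115 ft; E₂ = y₂ + V₂²/2g = 40.5 ft. ΔE = E₁ − E₂ = 74.5 ft.
P = γ·Q·ΔE/550 = 62.4 × 10300 × 74.5 / 550 = 87075 hp.

P = 87075 hp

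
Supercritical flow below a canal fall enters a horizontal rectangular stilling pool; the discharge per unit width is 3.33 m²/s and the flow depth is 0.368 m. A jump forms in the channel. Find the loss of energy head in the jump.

V₁ = q/y₁ = 3.33/0.368 = 9.05 m/s. Fr₁ = V₁/√(g·y₁) = 9.05/√(9.81×0.368) = 4.76.
From the momentum equation for a rectangular channel, y₂/y₁ = ½[√(1 + 8Fr₁²) − 1] = ½[√182.5 − 1] = 6.25.
y₂ = 6.25 × 0.368 = 2.30 m.
Head loss: ΔE = (y₂ − y₁)³/(4y₁y₂) = (2.30 − 0.368)³/(4×0.368×2.30) = 7.23/3.39 = 2.13 m.

ΔE = 2.13 m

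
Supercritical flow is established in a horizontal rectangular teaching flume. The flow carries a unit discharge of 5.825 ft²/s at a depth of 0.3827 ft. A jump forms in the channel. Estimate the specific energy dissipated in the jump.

ΔE = 1.704 ft

V₁ = q/y₁ = 5.825/0.3827 = 15.22 ft/s. Fr₁ = V₁/√(g·y₁) = 15.22/√(32.2×0.3827) = 4.336.
From the momentum equation for a rectangular channel, y₂/y₁ = ½[√(1 + 8Fr₁²) − 1] = ½[√151.40 − 1] = 5.652.
y₂ = 5.652 × 0.3827 = 2.163 ft.
V₂ = q/y₂ = 5.825/2.163 = 2.693 ft/s. E₁ = y₁ + V₁²/2g = 3.980 ft; E₂ = y₂ + V₂²/2g = 2.276 ft. ΔE = E₁ − E₂ = 1.704 ft.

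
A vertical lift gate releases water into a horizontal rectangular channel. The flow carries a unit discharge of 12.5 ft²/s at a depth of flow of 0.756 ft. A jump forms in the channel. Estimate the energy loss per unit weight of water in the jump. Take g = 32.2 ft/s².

ΔE = 1.54 ft

V₁ = q/y₁ = 12.5/0.756 = 16.5 ft/s. Fr₁ = V₁/√(g·y₁) = 16.5/√(32.2×0.756) = 3.35.
By Bélanger, y₂/y₁ = ½[√(1 + 8Fr₁²) − 1] = ½[√90.84 − 1] = 4.27.
y₂ = 4.27 × 0.756 = 3.22 ft.
V₂ = q/y₂ = 12.5/3.22 = 3.88 ft/s. E₁ = y₁ + V₁²/2g = 5.00 ft; E₂ = y₂ + V₂²/2g = 3.46 ft. ΔE = E₁ − E₂ = 1.54 ft.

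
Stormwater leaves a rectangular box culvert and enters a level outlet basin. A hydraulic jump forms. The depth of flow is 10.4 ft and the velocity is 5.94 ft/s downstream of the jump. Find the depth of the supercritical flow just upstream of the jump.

y₁ = 1.86 ft

Fr₂ = V₂/√(g·y₂) = 5.94/√(32.2×10.4) = 0.325.
Applying the sequent-depth relation in reverse, y₁/y₂ = ½[√(1 + 8Fr₂²) − 1] = ½[√1.843 − 1] = 0.179.
y₁ = 0.179 × 10.4 = 1.86 ft.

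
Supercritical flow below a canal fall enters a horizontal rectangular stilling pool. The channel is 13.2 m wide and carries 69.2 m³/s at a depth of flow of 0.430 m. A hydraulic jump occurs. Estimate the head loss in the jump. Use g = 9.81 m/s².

ΔE = 4.48 m

q = Q/b = 69.2/13.2 = 5.24 m²/s; V₁ = q/y₁ = 12.2 m/s. Fr₁ = V₁/√(g·y₁) = 5.94.
By Bélanger, y₂/y₁ = ½[√(1 + 8Fr₁²) − 1] = ½[√282.9 − 1] = 7.91.
y₂ = 7.91 × 0.430 = 3.40 m.
V₂ = q/y₂ = 5.24/3.40 = 1.54 m/s. E₁ = y₁ + V₁²/2g = 8.01 m; E₂ = y₂ + V₂²/2g = 3.52 m. ΔE = E₁ − E₂ = 4.48 m.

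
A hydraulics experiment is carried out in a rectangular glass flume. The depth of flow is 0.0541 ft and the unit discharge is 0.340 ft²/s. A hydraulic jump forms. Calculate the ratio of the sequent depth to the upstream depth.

V₁ = q/y₁ = 0.340/0.0541 = 6.28 ft/s. Fr₁ = V₁/√(g·y₁) = 6.28/√(32.2×0.0541) = 4.76.
By Bélanger, y₂/y₁ = ½[√(1 + 8Fr₁²) − 1] = ½[√182.4 − 1] = 6.25.

y₂/y₁ = 6.25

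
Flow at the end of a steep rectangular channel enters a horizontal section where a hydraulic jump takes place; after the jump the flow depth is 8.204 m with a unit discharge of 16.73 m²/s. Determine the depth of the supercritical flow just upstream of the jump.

y₁ = 0.7747 m

V₂ = q/y₂ = 16.73/8.204 = 2.039 m/s; Fr₂ = V₂/√(g·y₂) = 0.2273.
The Bélanger relation is symmetric: y₁/y₂ = ½[√(1 + 8Fr₂²) − 1] = ½[√1.4134 − 1] = 0.09443.
y₁ = 0.09443 × 8.204 = 0.7747 m.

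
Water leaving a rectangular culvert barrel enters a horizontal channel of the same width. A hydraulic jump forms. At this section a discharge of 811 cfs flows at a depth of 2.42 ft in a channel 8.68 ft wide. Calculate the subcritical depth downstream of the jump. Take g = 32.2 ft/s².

y₂ = 13.8 ft

q = Q/b = 811/8.68 = 93.4 ft²/s; V₁ = q/y₁ = 38.6 ft/s. Fr₁ = V₁/√(g·y₁) = 4.37.
Sequent-depth ratio: y₂/y₁ = ½[√(1 + 8Fr₁²) − 1] = ½[√154.0 − 1] = 5.71.
y₂ = 5.71 × 2.42 = 13.8 ft.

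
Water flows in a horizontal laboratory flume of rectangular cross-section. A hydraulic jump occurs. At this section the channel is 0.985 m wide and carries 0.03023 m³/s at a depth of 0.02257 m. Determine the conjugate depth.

y₂ = 0.08164 m

q = Q/b = 0.03023/0.985 = 0.03069 m²/s; V₁ = q/y₁ = 1.360 m/s. Fr₁ = V₁/√(g·y₁) = 2.890.
Sequent-depth ratio: y₂/y₁ = ½[√(1 + 8Fr₁²) − 1] = ½[√67.808 − 1] = 3.617.
y₂ = 3.617 × 0.02257 = 0.08164 m.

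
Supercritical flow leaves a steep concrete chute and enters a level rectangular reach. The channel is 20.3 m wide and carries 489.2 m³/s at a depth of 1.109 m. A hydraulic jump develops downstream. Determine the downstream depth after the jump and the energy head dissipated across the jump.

q = Q/b = 489.2/20.3 = 24.10 m²/s; V₁ = q/y₁ = 21.73 m/s. Fr₁ = V₁/√(g·y₁) = 6.588.
Sequent-depth ratio: y₂/y₁ = ½[√(1 + 8Fr₁²) − 1] = ½[√348.22 − 1] = 8.830.
y₂ = 8.830 × 1.109 = 9.793 m.
V₂ = q/y₂ = 24.10/9.793 = 2.461 m/s. E₁ = y₁ + V₁²/2g = 25.18 m; E₂ = y₂ + V₂²/2g = 10.10 m. ΔE = E₁ − E₂ = 15.07 m.

y₂ = 9.793 m; ΔE = 15.07 m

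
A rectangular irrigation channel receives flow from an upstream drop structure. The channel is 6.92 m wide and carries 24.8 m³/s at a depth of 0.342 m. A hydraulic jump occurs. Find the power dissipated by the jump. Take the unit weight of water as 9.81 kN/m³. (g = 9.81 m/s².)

q = Q/b = 24.8/6.92 = 3.58 m²/s; V₁ = q/y₁ = 10.5 m/s. Fr₁ = V₁/√(g·y₁) = 5.72.
Bélanger equation: y₂/y₁ = ½[√(1 + 8Fr₁²) − 1] = ½[√262.8 − 1] = 7.61.
y₂ = 7.61 × 0.342 = 2.60 m.
V₂ = q/y₂ = 3.58/2.60 = 1.38 m/s. E₁ = y₁ + V₁²/2g = 5.94 m; E₂ = y₂ + V₂²/2g = 2.70 m. ΔE = E₁ − E₂ = 3.24 m.
P = γ·Q·ΔE = 9.81 × 24.8 × 3.24 = 788 kW.

P = 788 kW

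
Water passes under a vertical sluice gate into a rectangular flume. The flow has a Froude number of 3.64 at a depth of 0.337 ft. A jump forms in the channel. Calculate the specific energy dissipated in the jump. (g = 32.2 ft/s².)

ΔE = 0.893 ft

Fr₁ = 3.64 (given).
By Bélanger, y₂/y₁ = ½[√(1 + 8Fr₁²) − 1] = ½[√107.0 − 1] = 4.67.
y₂ = 4.67 × 0.337 = 1.57 ft.
V₁ = Fr₁·√(g·y₁) = 3.64×√(32.2×0.337) = 12.0 ft/s; q = V₁·y₁ = 4.04 ft²/s. V₂ = q/y₂ = 4.04/1.57 = 2.57 ft/s. E₁ = y₁ + V₁²/2g = 2.57 ft; E₂ = y₂ + V₂²/2g = 1.68 ft. ΔE = E₁ − E₂ = 0.893 ft.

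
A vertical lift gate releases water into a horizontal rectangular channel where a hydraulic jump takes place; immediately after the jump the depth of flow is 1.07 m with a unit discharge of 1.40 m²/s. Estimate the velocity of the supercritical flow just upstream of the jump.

V₁ = 5.05 m/s

V₂ = q/y₂ = 1.40/1.07 = 1.31 m/s; Fr₂ = V₂/√(g·y₂) = 0.404.
From the momentum equation (using Fr₂), y₁/y₂ = ½[√(1 + 8Fr₂²) − 1] = ½[√2.305 − 1] = 0.259.
y₁ = 0.259 × 1.07 = 0.277 m.
V₁ = q/y₁ = 1.40/0.277 = 5.05 m/s.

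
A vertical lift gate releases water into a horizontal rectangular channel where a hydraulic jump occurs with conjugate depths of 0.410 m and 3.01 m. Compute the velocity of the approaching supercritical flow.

V₁ = 11.1 m/s

For a rectangular channel the momentum equation gives q² = ½·g·y₁·y₂·(y₁ + y₂) = ½×9.81×0.410×3.01×3.42 = 20.7.
q = √20.7 = 4.55 m²/s.
V₁ = q/y₁ = 4.55/0.410 = 11.1 m/s.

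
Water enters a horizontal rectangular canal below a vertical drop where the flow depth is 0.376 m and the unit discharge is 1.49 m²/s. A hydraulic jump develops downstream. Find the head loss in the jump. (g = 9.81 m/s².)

V₁ = q/y₁ = 1.49/0.376 = 3.96 m/s. Fr₁ = V₁/√(g·y₁) = 3.96/√(9.81×0.376) = 2.06.
Bélanger equation: y₂/y₁ = ½[√(1 + 8Fr₁²) − 1] = ½[√35.06 − 1] = 2.46.
y₂ = 2.46 × 0.376 = 0.925 m.
V₂ = q/y₂ = 1.49/0.925 = 1.61 m/s. E₁ = y₁ + V₁²/2g = 1.18 m; E₂ = y₂ + V₂²/2g = 1.06 m. ΔE = E₁ − E₂ = 0.119 m.

ΔE = 0.119 m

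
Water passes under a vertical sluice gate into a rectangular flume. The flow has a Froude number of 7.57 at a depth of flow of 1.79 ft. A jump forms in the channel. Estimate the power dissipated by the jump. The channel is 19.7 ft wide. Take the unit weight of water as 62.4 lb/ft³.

P = 7886 hp

Fr₁ = 7.57 (given).
From the momentum equation for a rectangular channel, y₂/y₁ = ½[√(1 + 8Fr₁²) − 1] = ½[√459.4 − 1] = 10.2.
y₂ = 10.2 × 1.79 = 18.3 ft.
Head loss: ΔE = (y₂ − y₁)³/(4y₁y₂) = (18.3 − 1.79)³/(4×1.79×18.3) = 4491/131 = 34.3 ft.
V₁ = Fr₁·√(g·y₁) = 7.57×√(32.2×1.79) = 57.5 ft/s; q = V₁·y₁ = 103 ft²/s. Q = q·b = 103 × 19.7 = 2027 cfs. P = γ·Q·ΔE/550 = 62.4 × 2027 × 34.3 / 550 = 7886 hp.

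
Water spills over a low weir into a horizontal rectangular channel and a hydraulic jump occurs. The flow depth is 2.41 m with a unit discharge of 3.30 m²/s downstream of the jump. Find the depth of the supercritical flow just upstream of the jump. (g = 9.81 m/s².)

y₁ = 0.336 m

V₂ = q/y₂ = 3.30/2.41 = 1.37 m/s; Fr₂ = V₂/√(g·y₂) = 0.282.
Since the conjugate-depth ratio holds either way, y₁/y₂ = ½[√(1 + 8Fr₂²) − 1] = ½[√1.634 − 1] = 0.139.
y₁ = 0.139 × 2.41 = 0.336 m.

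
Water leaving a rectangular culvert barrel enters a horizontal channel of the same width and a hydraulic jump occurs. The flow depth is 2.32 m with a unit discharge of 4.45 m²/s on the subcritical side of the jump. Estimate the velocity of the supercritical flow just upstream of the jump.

V₂ = q/y₂ = 4.45/2.32 = 1.92 m/s; Fr₂ = V₂/√(g·y₂) = 0.402.
Since the conjugate-depth ratio holds either way, y₁/y₂ = ½[√(1 + 8Fr₂²) − 1] = ½[√2.293 − 1] = 0.257.
y₁ = 0.257 × 2.32 = 0.597 m.
V₁ = q/y₁ = 4.45/0.597 = 7.46 m/s.

V₁ = 7.46 m/s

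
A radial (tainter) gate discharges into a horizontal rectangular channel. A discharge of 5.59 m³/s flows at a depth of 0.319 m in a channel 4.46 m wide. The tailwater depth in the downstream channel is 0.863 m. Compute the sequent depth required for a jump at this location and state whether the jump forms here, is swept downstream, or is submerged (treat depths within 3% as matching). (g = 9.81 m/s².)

y₂ = 0.855 m; the jump forms here

q = Q/b = 5.59/4.46 = 1.25 m²/s; V₁ = q/y₁ = 3.93 m/s. Fr₁ = V₁/√(g·y₁) = 2.22.
Conjugate-depth relation: y₂/y₁ = ½[√(1 + 8Fr₁²) − 1] = ½[√40.46 − 1] = 2.68.
y₂ = 2.68 × 0.319 = 0.855 m.
Tailwater y_tw = 0.863 m: y_tw ≈ y₂, so the jump forms here.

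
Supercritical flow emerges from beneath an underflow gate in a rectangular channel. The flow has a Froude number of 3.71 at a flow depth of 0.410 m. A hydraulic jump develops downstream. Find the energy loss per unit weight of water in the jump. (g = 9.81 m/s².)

Fr₁ = 3.71 (given).
Sequent-depth ratio: y₂/y₁ = ½[√(1 + 8Fr₁²) − 1] = ½[√111.1 − 1] = 4.77.
y₂ = 4.77 × 0.410 = 1.96 m.
V₁ = Fr₁·√(g·y₁) = 3.71×√(9.81×0.410) = 7.44 m/s; q = V₁·y₁ = 3.05 m²/s. V₂ = q/y₂ = 3.05/1.96 = 1.56 m/s. E₁ = y₁ + V₁²/2g = 3.23 m; E₂ = y₂ + V₂²/2g = 2.08 m. ΔE = E₁ − E₂ = 1.15 m.

ΔE = 1.15 m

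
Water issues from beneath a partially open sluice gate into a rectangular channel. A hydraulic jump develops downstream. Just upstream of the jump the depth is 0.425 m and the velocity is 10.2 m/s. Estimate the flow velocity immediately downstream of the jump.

V₂ = 1.55 m/s

Fr₁ = V₁/√(g·y₁) = 10.2/√(9.81×0.425) = 5.00.
Conjugate-depth relation: y₂/y₁ = ½[√(1 + 8Fr₁²) − 1] = ½[√200.6 − 1] = 6.58.
y₂ = 6.58 × 0.425 = 2.80 m.
q = V₁·y₁ = 10.2 × 0.425 = 4.33 m²/s.
V₂ = q/y₂ = 4.33/2.80 = 1.55 m/s.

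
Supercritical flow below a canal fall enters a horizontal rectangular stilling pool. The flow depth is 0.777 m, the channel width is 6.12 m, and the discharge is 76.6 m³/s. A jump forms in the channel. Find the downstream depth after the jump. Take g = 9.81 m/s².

y₂ = 6.03 m

q = Q/b = 76.6/6.12 = 12.5 m²/s; V₁ = q/y₁ = 16.1 m/s. Fr₁ = V₁/√(g·y₁) = 5.83.
Bélanger equation: y₂/y₁ = ½[√(1 + 8Fr₁²) − 1] = ½[√273.3 − 1] = 7.77.
y₂ = 7.77 × 0.777 = 6.03 m.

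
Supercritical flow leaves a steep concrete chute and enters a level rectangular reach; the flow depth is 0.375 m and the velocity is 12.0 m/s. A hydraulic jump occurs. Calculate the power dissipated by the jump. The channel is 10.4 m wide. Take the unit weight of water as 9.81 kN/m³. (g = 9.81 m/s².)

P = 2054 kW

Fr₁ = V₁/√(g·y₁) = 12.0/√(9.81×0.375) = 6.26.
Bélanger equation: y₂/y₁ = ½[√(1 + 8Fr₁²) − 1] = ½[√314.1 − 1] = 8.36.
y₂ = 8.36 × 0.375 = 3.14 m.
q = V₁·y₁ = 12.0 × 0.375 = 4.50 m²/s. V₂ = q/y₂ = 4.50/3.14 = 1.44 m/s. E₁ = y₁ + V₁²/2g = 7.71 m; E₂ = y₂ + V₂²/2g = 3.24 m. ΔE = E₁ − E₂ = 4.47 m.
Q = q·b = 4.50 × 10.4 = 46.8 m³/s. P = γ·Q·ΔE = 9.81 × 46.8 × 4.47 = 2054 kW.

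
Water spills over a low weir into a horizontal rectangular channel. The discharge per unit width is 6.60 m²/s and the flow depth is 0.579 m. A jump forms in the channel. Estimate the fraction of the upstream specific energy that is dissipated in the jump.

ΔE/E₁ = 0.472 (47.2%)

V₁ = q/y₁ = 6.60/0.579 = 11.4 m/s. Fr₁ = V₁/√(g·y₁) = 11.4/√(9.81×0.579) = 4.78.
By Bélanger, y₂/y₁ = ½[√(1 + 8Fr₁²) − 1] = ½[√184.0 − 1] = 6.28.
y₂ = 6.28 × 0.579 = 3.64 m.
E₁ = y₁ + V₁²/2g = 7.20 m. ΔE = (y₂ − y₁)³/(4y₁y₂) = 3.40 m. ΔE/E₁ = 3.40/7.20 = 0.472.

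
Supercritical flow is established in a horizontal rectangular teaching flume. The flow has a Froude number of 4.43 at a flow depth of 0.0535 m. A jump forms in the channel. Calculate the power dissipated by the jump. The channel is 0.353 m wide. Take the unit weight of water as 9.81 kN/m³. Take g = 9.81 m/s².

P = 0.151 kW

Fr₁ = 4.43 (given).
Conjugate-depth relation: y₂/y₁ = ½[√(1 + 8Fr₁²) − 1] = ½[√158.0 − 1] = 5.78.
y₂ = 5.78 × 0.0535 = 0.309 m.
V₁ = Fr₁·√(g·y₁) = 4.43×√(9.81×0.0535) = 3.21 m/s; q = V₁·y₁ = 0.172 m²/s. V₂ = q/y₂ = 0.172/0.309 = 0.555 m/s. E₁ = y₁ + V₁²/2g = 0.578 m; E₂ = y₂ + V₂²/2g = 0.325 m. ΔE = E₁ − E₂ = 0.253 m.
Q = q·b = 0.172 × 0.353 = 0.0606 m³/s. P = γ·Q·ΔE = 9.81 × 0.0606 × 0.253 = 0.151 kW.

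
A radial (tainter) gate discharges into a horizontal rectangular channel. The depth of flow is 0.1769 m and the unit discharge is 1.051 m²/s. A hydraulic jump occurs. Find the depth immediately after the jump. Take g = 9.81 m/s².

V₁ = q/y₁ = 1.051/0.1769 = 5.941 m/s. Fr₁ = V₁/√(g·y₁) = 5.941/√(9.81×0.1769) = 4.510.
Bélanger equation: y₂/y₁ = ½[√(1 + 8Fr₁²) − 1] = ½[√163.72 − 1] = 5.898.
y₂ = 5.898 × 0.1769 = 1.043 m.

y₂ = 1.043 m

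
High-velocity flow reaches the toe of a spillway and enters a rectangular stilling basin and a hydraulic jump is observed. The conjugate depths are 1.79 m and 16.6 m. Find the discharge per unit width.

q = 51.8 m²/s

For a rectangular channel the momentum equation gives q² = ½·g·y₁·y₂·(y₁ + y₂) = ½×9.81×1.79×16.6×18.4 = 2680.
q = √2680 = 51.8 m²/s.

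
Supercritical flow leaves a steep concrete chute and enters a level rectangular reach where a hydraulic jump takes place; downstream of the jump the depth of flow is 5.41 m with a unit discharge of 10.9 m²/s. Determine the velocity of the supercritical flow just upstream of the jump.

V₂ = q/y₂ = 10.9/5.41 = 2.01 m/s; Fr₂ = V₂/√(g·y₂) = 0.277.
The Bélanger relation is symmetric: y₁/y₂ = ½[√(1 + 8Fr₂²) − 1] = ½[√1.612 − 1] = 0.135.
y₁ = 0.135 × 5.41 = 0.729 m.
V₁ = q/y₁ = 10.9/0.729 = 14.9 m/s.

V₁ = 14.9 m/s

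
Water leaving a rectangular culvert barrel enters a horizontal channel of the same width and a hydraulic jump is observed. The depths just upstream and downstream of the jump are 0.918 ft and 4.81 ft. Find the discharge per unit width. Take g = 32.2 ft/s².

For a rectangular channel the momentum equation gives q² = ½·g·y₁·y₂·(y₁ + y₂) = ½×32.2×0.918×4.81×5.73 = 407.
q = √407 = 20.2 ft²/s.

q = 20.2 ft²/s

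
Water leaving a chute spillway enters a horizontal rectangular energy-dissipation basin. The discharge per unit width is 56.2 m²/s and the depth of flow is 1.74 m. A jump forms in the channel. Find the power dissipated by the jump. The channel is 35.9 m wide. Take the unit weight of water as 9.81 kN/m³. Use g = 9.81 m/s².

P = 713478 kW

V₁ = q/y₁ = 56.2/1.74 = 32.3 m/s. Fr₁ = V₁/√(g·y₁) = 32.3/√(9.81×1.74) = 7.82.
Bélanger equation: y₂/y₁ = ½[√(1 + 8Fr₁²) − 1] = ½[√489.9 − 1] = 10.6.
y₂ = 10.6 × 1.74 = 18.4 m.
V₂ = q/y₂ = 56.2/18.4 = 3.06 m/s. E₁ = y₁ + V₁²/2g = 54.9 m; E₂ = y₂ + V₂²/2g = 18.9 m. ΔE = E₁ − E₂ = 36.0 m.
Q = q·b = 56.2 × 35.9 = 2018 m³/s. P = γ·Q·ΔE = 9.81 × 2018 × 36.0 = 713478 kW.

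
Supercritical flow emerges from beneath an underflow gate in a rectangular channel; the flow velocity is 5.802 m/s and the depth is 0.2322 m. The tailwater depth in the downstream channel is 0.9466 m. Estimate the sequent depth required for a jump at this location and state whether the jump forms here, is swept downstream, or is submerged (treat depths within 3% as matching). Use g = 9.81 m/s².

Fr₁ = V₁/√(g·y₁) = 5.802/√(9.81×0.2322) = 3.844.
Sequent-depth ratio: y₂/y₁ = ½[√(1 + 8Fr₁²) − 1] = ½[√119.23 − 1] = 4.960.
y₂ = 4.960 × 0.2322 = 1.152 m.
Tailwater y_tw = 0.9466 m: y_tw < y₂, so the jump is swept downstream.

y₂ = 1.152 m; the jump is swept downstream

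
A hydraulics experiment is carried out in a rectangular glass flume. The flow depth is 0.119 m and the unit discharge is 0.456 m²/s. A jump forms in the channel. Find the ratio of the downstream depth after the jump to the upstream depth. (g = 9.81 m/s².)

V₁ = q/y₁ = 0.456/0.119 = 3.83 m/s. Fr₁ = V₁/√(g·y₁) = 3.83/√(9.81×0.119) = 3.55.
Bélanger equation: y₂/y₁ = ½[√(1 + 8Fr₁²) − 1] = ½[√101.6 − 1] = 4.54.

y₂/y₁ = 4.54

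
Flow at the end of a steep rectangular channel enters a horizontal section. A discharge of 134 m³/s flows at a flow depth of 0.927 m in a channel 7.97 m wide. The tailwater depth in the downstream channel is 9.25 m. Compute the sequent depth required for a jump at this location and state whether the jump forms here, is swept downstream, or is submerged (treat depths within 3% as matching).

q = Q/b = 134/7.97 = 16.8 m²/s; V₁ = q/y₁ = 18.1 m/s. Fr₁ = V₁/√(g·y₁) = 6.01.
Bélanger equation: y₂/y₁ = ½[√(1 + 8Fr₁²) − 1] = ½[√290.4 − 1] = 8.02.
y₂ = 8.02 × 0.927 = 7.43 m.
Tailwater y_tw = 9.25 m: y_tw > y₂, so the jump is submerged.

y₂ = 7.43 m; the jump is submerged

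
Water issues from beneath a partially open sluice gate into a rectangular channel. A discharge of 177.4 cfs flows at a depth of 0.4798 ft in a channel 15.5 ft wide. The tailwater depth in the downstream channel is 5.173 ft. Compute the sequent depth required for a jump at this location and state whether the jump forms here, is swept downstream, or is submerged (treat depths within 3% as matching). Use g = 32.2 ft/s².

q = Q/b = 177.4/15.5 = 11.45 ft²/s; V₁ = q/y₁ = 23.85 ft/s. Fr₁ = V₁/√(g·y₁) = 6.069.
Bélanger equation: y₂/y₁ = ½[√(1 + 8Fr₁²) − 1] = ½[√295.64 − 1] = 8.097.
y₂ = 8.097 × 0.4798 = 3.885 ft.
Tailwater y_tw = 5.173 ft: y_tw > y₂, so the jump is submerged.

y₂ = 3.885 ft; the jump is submerged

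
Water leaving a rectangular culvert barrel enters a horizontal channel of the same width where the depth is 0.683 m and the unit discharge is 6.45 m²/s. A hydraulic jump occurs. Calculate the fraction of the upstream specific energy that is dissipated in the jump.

ΔE/E₁ = 0.349 (34.9%)

V₁ = q/y₁ = 6.45/0.683 = 9.44 m/s. Fr₁ = V₁/√(g·y₁) = 9.44/√(9.81×0.683) = 3.65.
From the momentum equation for a rectangular channel, y₂/y₁ = ½[√(1 + 8Fr₁²) − 1] = ½[√107.5 − 1] = 4.68.
y₂ = 4.68 × 0.683 = 3.20 m.
E₁ = y₁ + V₁²/2g = 5.23 m. ΔE = (y₂ − y₁)³/(4y₁y₂) = 1.82 m. ΔE/E₁ = 1.82/5.23 = 0.349.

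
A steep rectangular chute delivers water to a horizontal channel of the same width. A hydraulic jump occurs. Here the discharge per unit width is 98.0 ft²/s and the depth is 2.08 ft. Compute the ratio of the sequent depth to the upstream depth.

y₂/y₁ = 7.66

V₁ = q/y₁ = 98.0/2.08 = 47.1 ft/s. Fr₁ = V₁/√(g·y₁) = 47.1/√(32.2×2.08) = 5.76.
By Bélanger, y₂/y₁ = ½[√(1 + 8Fr₁²) − 1] = ½[√266.2 − 1] = 7.66.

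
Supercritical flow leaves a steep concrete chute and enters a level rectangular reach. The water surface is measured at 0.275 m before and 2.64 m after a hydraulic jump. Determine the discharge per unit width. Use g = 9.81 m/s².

For a rectangular channel the momentum equation gives q² = ½·g·y₁·y₂·(y₁ + y₂) = ½×9.81×0.275×2.64×2.92 = 10.4.
q = √10.4 = 3.22 m²/s.

q = 3.22 m²/s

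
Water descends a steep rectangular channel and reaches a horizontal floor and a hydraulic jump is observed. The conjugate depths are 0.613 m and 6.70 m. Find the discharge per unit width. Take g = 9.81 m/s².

q = 12.1 m²/s

For a rectangular channel the momentum equation gives q² = ½·g·y₁·y₂·(y₁ + y₂) = ½×9.81×0.613×6.70×7.31 = 147.
q = √147 = 12.1 m²/s.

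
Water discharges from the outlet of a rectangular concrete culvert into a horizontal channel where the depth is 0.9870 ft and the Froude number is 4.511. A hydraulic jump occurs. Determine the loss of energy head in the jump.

Fr₁ = 4.511 (given).
From the momentum equation for a rectangular channel, y₂/y₁ = ½[√(1 + 8Fr₁²) − 1] = ½[√163.79 − 1] = 5.899.
y₂ = 5.899 × 0.9870 = 5.822 ft.
Head loss: ΔE = (y₂ − y₁)³/(4y₁y₂) = (5.822 − 0.9870)³/(4×0.9870×5.822) = 113.1/22.99 = 4.918 ft.

ΔE = 4.918 ft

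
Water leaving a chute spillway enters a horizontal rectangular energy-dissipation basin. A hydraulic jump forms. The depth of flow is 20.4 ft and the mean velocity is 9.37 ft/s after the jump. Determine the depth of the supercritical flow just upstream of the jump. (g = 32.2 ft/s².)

Fr₂ = V₂/√(g·y₂) = 9.37/√(32.2×20.4) = 0.366.
From the momentum equation (using Fr₂), y₁/y₂ = ½[√(1 + 8Fr₂²) − 1] = ½[√2.069 − 1] = 0.219.
y₁ = 0.219 × 20.4 = 4.47 ft.

y₁ = 4.47 ft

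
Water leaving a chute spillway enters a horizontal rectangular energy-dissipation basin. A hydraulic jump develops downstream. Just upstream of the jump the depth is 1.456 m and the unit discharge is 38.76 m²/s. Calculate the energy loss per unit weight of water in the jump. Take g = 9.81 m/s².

ΔE = 23.38 m

V₁ = q/y₁ = 38.76/1.456 = 26.62 m/s. Fr₁ = V₁/√(g·y₁) = 26.62/√(9.81×1.456) = 7.044.
From the momentum equation for a rectangular channel, y₂/y₁ = ½[√(1 + 8Fr₁²) − 1] = ½[√397.92 − 1] = 9.474.
y₂ = 9.474 × 1.456 = 13.79 m.
Head loss: ΔE = (y₂ − y₁)³/(4y₁y₂) = (13.79 − 1.456)³/(4×1.456×13.79) = 1878/80.34 = 23.38 m.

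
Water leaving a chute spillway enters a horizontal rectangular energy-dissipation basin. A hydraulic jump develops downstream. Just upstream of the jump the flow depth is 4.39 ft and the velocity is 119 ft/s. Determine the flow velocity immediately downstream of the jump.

Fr₁ = V₁/√(g·y₁) = 119/√(32.2×4.39) = 10.0.
By Bélanger, y₂/y₁ = ½[√(1 + 8Fr₁²) − 1] = ½[√802.4 − 1] = 13.7.
y₂ = 13.7 × 4.39 = 60.0 ft.
q = V₁·y₁ = 119 × 4.39 = 522 ft²/s.
V₂ = q/y₂ = 522/60.0 = 8.71 ft/s.

V₂ = 8.71 ft/s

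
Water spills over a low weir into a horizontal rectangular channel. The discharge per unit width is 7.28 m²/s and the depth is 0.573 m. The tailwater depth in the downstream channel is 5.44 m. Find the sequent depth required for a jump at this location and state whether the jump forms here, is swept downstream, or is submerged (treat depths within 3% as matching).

y₂ = 4.07 m; the jump is submerged

V₁ = q/y₁ = 7.28/0.573 = 12.7 m/s. Fr₁ = V₁/√(g·y₁) = 12.7/√(9.81×0.573) = 5.36.
Conjugate-depth relation: y₂/y₁ = ½[√(1 + 8Fr₁²) − 1] = ½[√230.7 − 1] = 7.09.
y₂ = 7.09 × 0.573 = 4.07 m.
Tailwater y_tw = 5.44 m: y_tw > y₂, so the jump is submerged.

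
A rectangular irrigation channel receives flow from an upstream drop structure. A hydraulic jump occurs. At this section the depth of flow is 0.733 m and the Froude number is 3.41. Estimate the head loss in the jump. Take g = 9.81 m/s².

Fr₁ = 3.41 (given).
Conjugate-depth relation: y₂/y₁ = ½[√(1 + 8Fr₁²) − 1] = ½[√94.02 − 1] = 4.35.
y₂ = 4.35 × 0.733 = 3.19 m.
Head loss: ΔE = (y₂ − y₁)³/(4y₁y₂) = (3.19 − 0.733)³/(4×0.733×3.19) = 14.8/9.35 = 1.58 m.

ΔE = 1.58 m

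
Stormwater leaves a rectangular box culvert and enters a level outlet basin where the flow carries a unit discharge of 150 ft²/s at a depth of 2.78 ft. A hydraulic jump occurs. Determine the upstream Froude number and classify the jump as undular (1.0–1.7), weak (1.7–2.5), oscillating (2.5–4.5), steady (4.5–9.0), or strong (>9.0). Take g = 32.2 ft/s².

V₁ = q/y₁ = 150/2.78 = 54.0 ft/s. Fr₁ = V₁/√(g·y₁) = 54.0/√(32.2×2.78) = 5.70.
Fr₁ = 5.70 lies in the steady range.

Fr₁ = 5.70; steady jump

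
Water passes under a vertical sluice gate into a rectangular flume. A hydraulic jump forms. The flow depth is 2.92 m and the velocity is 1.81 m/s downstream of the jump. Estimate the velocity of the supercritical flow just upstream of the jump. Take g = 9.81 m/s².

V₁ = 9.43 m/s

Fr₂ = V₂/√(g·y₂) = 1.81/√(9.81×2.92) = 0.338.
From the momentum equation (using Fr₂), y₁/y₂ = ½[√(1 + 8Fr₂²) − 1] = ½[√1.915 − 1] = 0.192.
y₁ = 0.192 × 2.92 = 0.560 m.
V₁ = q/y₁ = 5.29/0.560 = 9.43 m/s.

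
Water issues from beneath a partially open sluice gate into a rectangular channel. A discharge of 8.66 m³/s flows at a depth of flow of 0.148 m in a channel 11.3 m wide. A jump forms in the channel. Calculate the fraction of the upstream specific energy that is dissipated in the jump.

q = Q/b = 8.66/11.3 = 0.766 m²/s; V₁ = q/y₁ = 5.18 m/s. Fr₁ = V₁/√(g·y₁) = 4.30.
Bélanger equation: y₂/y₁ = ½[√(1 + 8Fr₁²) − 1] = ½[√148.7 − 1] = 5.60.
y₂ = 5.60 × 0.148 = 0.829 m.
E₁ = y₁ + V₁²/2g = 1.51 m. ΔE = (y₂ − y₁)³/(4y₁y₂) = 0.643 m. ΔE/E₁ = 0.643/1.51 = 0.424.

ΔE/E₁ = 0.424 (42.4%)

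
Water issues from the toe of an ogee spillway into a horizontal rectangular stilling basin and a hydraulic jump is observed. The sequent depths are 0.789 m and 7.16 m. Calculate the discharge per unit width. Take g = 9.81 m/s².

q = 14.8 m²/s

For a rectangular channel the momentum equation gives q² = ½·g·y₁·y₂·(y₁ + y₂) = ½×9.81×0.789×7.16×7.95 = 220.
q = √220 = 14.8 m²/s.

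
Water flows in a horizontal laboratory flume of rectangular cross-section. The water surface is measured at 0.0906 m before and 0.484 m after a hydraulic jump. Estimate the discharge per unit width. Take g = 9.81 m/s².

q = 0.352 m²/s

For a rectangular channel the momentum equation gives q² = ½·g·y₁·y₂·(y₁ + y₂) = ½×9.81×0.0906×0.484×0.575 = 0.124.
q = √0.124 = 0.352 m²/s.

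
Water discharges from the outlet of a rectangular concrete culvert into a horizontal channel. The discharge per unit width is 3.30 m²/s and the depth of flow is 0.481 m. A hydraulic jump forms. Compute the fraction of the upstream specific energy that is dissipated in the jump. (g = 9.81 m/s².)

V₁ = q/y₁ = 3.30/0.481 = 6.86 m/s. Fr₁ = V₁/√(g·y₁) = 6.86/√(9.81×0.481) = 3.16.
By Bélanger, y₂/y₁ = ½[√(1 + 8Fr₁²) − 1] = ½[√80.80 − 1] = 3.99.
y₂ = 3.99 × 0.481 = 1.92 m.
E₁ = y₁ + V₁²/2g = 2.88 m. ΔE = (y₂ − y₁)³/(4y₁y₂) = 0.808 m. ΔE/E₁ = 0.808/2.88 = 0.281.

ΔE/E₁ = 0.281 (28.1%)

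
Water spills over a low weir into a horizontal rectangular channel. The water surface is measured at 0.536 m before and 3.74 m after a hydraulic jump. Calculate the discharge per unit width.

For a rectangular channel the momentum equation gives q² = ½·g·y₁·y₂·(y₁ + y₂) = ½×9.81×0.536×3.74×4.28 = 42.0.
q = √42.0 = 6.48 m²/s.

q = 6.48 m²/s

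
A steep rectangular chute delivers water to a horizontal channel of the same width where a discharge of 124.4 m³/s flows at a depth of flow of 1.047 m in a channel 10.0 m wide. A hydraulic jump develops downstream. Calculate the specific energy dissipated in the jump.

ΔE = 2.935 m

q = Q/b = 124.4/10.0 = 12.44 m²/s; V₁ = q/y₁ = 11.88 m/s. Fr₁ = V₁/√(g·y₁) = 3.707.
Bélanger equation: y₂/y₁ = ½[√(1 + 8Fr₁²) − 1] = ½[√110.96 − 1] = 4.767.
y₂ = 4.767 × 1.047 = 4.991 m.
Head loss: ΔE = (y₂ − y₁)³/(4y₁y₂) = (4.991 − 1.047)³/(4×1.047×4.991) = 61.34/20.90 = 2.935 m.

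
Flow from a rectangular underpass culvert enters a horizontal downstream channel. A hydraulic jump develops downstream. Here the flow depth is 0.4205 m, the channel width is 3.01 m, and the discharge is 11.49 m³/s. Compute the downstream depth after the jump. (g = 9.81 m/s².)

q = Q/b = 11.49/3.01 = 3.817 m²/s; V₁ = q/y₁ = 9.078 m/s. Fr₁ = V₁/√(g·y₁) = 4.470.
Sequent-depth ratio: y₂/y₁ = ½[√(1 + 8Fr₁²) − 1] = ½[√160.82 − 1] = 5.841.
y₂ = 5.841 × 0.4205 = 2.456 m.

y₂ = 2.456 m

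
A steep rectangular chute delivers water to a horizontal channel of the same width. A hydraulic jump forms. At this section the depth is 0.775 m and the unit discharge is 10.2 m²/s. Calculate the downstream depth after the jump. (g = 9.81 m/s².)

y₂ = 4.86 m

V₁ = q/y₁ = 10.2/0.775 = 13.2 m/s. Fr₁ = V₁/√(g·y₁) = 13.2/√(9.81×0.775) = 4.77.
From the momentum equation for a rectangular channel, y₂/y₁ = ½[√(1 + 8Fr₁²) − 1] = ½[√183.3 − 1] = 6.27.
y₂ = 6.27 × 0.775 = 4.86 m.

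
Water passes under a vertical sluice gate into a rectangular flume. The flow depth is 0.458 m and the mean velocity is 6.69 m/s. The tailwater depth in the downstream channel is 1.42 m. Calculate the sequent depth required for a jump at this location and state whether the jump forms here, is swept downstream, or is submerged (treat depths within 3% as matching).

y₂ = 1.83 m; the jump is swept downstream

Fr₁ = V₁/√(g·y₁) = 6.69/√(9.81×0.458) = 3.16.
By Bélanger, y₂/y₁ = ½[√(1 + 8Fr₁²) − 1] = ½[√80.69 − 1] = 3.99.
y₂ = 3.99 × 0.458 = 1.83 m.
Tailwater y_tw = 1.42 m: y_tw < y₂, so the jump is swept downstream.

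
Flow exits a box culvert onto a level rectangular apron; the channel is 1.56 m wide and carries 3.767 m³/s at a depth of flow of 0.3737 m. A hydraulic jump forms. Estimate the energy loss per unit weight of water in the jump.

q = Q/b = 3.767/1.56 = 2.415 m²/s; V₁ = q/y₁ = 6.462 m/s. Fr₁ = V₁/√(g·y₁) = 3.375.
Sequent-depth ratio: y₂/y₁ = ½[√(1 + 8Fr₁²) − 1] = ½[√92.116 − 1] = 4.299.
y₂ = 4.299 × 0.3737 = 1.606 m.
Head loss: ΔE = (y₂ − y₁)³/(4y₁y₂) = (1.606 − 0.3737)³/(4×0.3737×1.606) = 1.874/2.401 = 0.7802 m.

ΔE = 0.7802 m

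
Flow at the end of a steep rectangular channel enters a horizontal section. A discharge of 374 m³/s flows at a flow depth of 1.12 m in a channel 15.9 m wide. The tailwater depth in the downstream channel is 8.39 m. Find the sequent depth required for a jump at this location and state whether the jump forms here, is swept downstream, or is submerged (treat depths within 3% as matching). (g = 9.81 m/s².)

q = Q/b = 374/15.9 = 23.5 m²/s; V₁ = q/y₁ = 21.0 m/s. Fr₁ = V₁/√(g·y₁) = 6.34.
Bélanger equation: y₂/y₁ = ½[√(1 + 8Fr₁²) − 1] = ½[√322.2 − 1] = 8.47.
y₂ = 8.47 × 1.12 = 9.49 m.
Tailwater y_tw = 8.39 m: y_tw < y₂, so the jump is swept downstream.

y₂ = 9.49 m; the jump is swept downstream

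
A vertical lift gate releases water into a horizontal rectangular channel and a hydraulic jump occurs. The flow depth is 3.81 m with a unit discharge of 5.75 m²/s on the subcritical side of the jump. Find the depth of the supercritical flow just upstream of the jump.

V₂ = q/y₂ = 5.75/3.81 = 1.51 m/s; Fr₂ = V₂/√(g·y₂) = 0.247.
From the momentum equation (using Fr₂), y₁/y₂ = ½[√(1 + 8Fr₂²) − 1] = ½[√1.488 − 1] = 0.110.
y₁ = 0.110 × 3.81 = 0.418 m.

y₁ = 0.418 m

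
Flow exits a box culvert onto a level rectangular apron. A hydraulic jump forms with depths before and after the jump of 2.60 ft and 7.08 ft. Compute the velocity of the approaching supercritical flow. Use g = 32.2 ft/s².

For a rectangular channel the momentum equation gives q² = ½·g·y₁·y₂·(y₁ + y₂) = ½×32.2×2.60×7.08×9.68 = 2869.
q = √2869 = 53.6 ft²/s.
V₁ = q/y₁ = 53.6/2.60 = 20.6 ft/s.

V₁ = 20.6 ft/s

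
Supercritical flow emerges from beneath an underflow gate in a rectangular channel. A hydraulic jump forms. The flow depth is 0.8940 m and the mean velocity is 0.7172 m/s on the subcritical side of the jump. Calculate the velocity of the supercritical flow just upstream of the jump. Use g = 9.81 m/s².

Fr₂ = V₂/√(g·y₂) = 0.7172/√(9.81×0.8940) = 0.2422.
The Bélanger relation is symmetric: y₁/y₂ = ½[√(1 + 8Fr₂²) − 1] = ½[√1.4692 − 1] = 0.1061.
y₁ = 0.1061 × 0.8940 = 0.09481 m.
V₁ = q/y₁ = 0.6412/0.09481 = 6.763 m/s.

V₁ = 6.763 m/s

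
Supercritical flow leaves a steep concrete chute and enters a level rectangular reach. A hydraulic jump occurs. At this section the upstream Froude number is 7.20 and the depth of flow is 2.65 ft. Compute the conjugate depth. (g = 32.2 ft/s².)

y₂ = 25.7 ft

Fr₁ = 7.20 (given).
Sequent-depth ratio: y₂/y₁ = ½[√(1 + 8Fr₁²) − 1] = ½[√415.7 − 1] = 9.69.
y₂ = 9.69 × 2.65 = 25.7 ft.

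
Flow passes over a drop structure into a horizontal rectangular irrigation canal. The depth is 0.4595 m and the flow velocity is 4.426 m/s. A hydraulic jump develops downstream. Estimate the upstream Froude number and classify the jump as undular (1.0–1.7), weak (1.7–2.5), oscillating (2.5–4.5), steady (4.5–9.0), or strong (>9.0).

Fr₁ = 2.085; weak jump

Fr₁ = V₁/√(g·y₁) = 4.426/√(9.81×0.4595) = 2.085.
Fr₁ = 2.085 lies in the weak range.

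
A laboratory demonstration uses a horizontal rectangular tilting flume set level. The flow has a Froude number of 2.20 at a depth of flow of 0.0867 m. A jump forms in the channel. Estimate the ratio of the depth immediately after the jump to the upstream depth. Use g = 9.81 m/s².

y₂/y₁ = 2.65

Fr₁ = 2.20 (given).
Conjugate-depth relation: y₂/y₁ = ½[√(1 + 8Fr₁²) − 1] = ½[√39.72 − 1] = 2.65.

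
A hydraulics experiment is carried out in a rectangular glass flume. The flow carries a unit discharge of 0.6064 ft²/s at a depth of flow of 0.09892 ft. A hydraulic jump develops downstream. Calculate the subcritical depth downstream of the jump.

V₁ = q/y₁ = 0.6064/0.09892 = 6.130 ft/s. Fr₁ = V₁/√(g·y₁) = 6.130/√(32.2×0.09892) = 3.435.
Bélanger equation: y₂/y₁ = ½[√(1 + 8Fr₁²) − 1] = ½[√95.384 − 1] = 4.383.
y₂ = 4.383 × 0.09892 = 0.4336 ft.

y₂ = 0.4336 ft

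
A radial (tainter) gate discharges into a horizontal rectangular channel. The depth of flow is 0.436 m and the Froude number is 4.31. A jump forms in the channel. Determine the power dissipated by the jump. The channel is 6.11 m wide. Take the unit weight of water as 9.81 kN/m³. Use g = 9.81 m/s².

P = 445 kW

Fr₁ = 4.31 (given).
Sequent-depth ratio: y₂/y₁ = ½[√(1 + 8Fr₁²) − 1] = ½[√149.6 − 1] = 5.62.
y₂ = 5.62 × 0.436 = 2.45 m.
V₁ = Fr₁·√(g·y₁) = 4.31×√(9.81×0.436) = 8.91 m/s; q = V₁·y₁ = 3.89 m²/s. V₂ = q/y₂ = 3.89/2.45 = 1.59 m/s. E₁ = y₁ + V₁²/2g = 4.49 m; E₂ = y₂ + V₂²/2g = 2.58 m. ΔE = E₁ − E₂ = 1.91 m.
Q = q·b = 3.89 × 6.11 = 23.7 m³/s. P = γ·Q·ΔE = 9.81 × 23.7 × 1.91 = 445 kW.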